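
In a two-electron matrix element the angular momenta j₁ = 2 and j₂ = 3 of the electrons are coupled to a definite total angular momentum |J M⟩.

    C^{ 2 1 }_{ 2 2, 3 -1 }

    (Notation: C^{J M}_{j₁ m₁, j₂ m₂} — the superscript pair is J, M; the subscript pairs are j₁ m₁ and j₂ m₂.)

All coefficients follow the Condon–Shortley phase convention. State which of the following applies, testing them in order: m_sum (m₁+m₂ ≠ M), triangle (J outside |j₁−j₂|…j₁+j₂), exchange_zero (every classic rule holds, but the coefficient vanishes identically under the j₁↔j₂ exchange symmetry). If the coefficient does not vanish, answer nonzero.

nonzero

m-sum: m₁+m₂ = 2+(-1) = 1, M = 1  ✓
triangle: |j₁−j₂| = 1 ≤ J = 2 ≤ j₁+j₂ = 5  ✓
exchange: j₁≠j₂ or m₁≠m₂ — the exchange symmetry imposes no constraint here
value check: CG = +√(3/14) = +0.462910 ≠ 0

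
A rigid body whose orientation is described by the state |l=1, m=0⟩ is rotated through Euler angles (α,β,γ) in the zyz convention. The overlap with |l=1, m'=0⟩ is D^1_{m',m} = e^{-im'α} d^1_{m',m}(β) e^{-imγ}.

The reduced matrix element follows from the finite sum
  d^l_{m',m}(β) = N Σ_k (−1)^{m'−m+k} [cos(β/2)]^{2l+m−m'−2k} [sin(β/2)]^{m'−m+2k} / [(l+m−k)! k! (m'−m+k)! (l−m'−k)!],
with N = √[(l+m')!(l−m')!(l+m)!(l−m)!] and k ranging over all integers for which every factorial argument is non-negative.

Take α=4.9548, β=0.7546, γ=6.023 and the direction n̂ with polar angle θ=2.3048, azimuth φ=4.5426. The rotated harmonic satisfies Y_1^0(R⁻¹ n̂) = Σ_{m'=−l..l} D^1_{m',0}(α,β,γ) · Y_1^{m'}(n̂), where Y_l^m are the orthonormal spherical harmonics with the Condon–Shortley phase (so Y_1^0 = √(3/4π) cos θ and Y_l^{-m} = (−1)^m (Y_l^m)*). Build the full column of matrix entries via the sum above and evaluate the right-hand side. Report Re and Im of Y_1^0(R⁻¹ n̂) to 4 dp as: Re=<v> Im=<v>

Re=-0.0108 Im=0.0000

Need the full column D^1_{m',0} for m'=−1..1 at α=4.9548, β=0.7546, γ=6.0230.
cos(β/2)=0.929663, sin(β/2)=0.368412
d^1_{-1,0}: single k=1 term ⇒ +0.484366;  D = +0.116269-0.470204i
d^1_{0,0}: k∈[0..1] ⇒ +0.864273 -0.135727 = +0.728546;  D = +0.728546+0.000000i
d^1_{1,0}: single k=0 term ⇒ -0.484366;  D = -0.116269-0.470204i
Y_1^{m'}(θ=2.3048,φ=4.5426) and Σ D·Y over m':
  (+0.1163-0.4702i)·(-0.0433+0.2528i)  (+0.7285+0.0000i)·(-0.3273+0.0000i)  (-0.1163-0.4702i)·(+0.0433+0.2528i)
Y_1^0(R⁻¹ n̂) = -0.010752+0.000000i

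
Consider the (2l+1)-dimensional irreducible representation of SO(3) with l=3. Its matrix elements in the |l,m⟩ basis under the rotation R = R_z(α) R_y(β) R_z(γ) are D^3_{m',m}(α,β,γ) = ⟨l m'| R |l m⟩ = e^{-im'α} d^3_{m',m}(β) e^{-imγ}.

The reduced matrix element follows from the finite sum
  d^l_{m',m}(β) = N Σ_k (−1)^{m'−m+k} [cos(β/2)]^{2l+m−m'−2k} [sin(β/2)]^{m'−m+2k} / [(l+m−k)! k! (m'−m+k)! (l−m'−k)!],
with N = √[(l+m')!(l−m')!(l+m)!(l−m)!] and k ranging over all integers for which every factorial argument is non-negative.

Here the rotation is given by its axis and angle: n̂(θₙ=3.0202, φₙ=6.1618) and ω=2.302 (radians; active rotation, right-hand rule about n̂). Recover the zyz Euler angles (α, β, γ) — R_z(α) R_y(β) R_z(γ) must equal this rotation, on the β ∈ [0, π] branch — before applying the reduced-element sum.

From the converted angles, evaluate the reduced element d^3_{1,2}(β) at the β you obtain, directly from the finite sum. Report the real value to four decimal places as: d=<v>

Axis–angle → zyz. n̂ = (sinθₙcosφₙ, sinθₙsinφₙ, cosθₙ) = (+0.120204, -0.014663, -0.992641), ω = 2.3020.
R = I cosω + sinω [n̂]ₓ + (1−cosω) n̂n̂ᵀ gives
  R = [-0.643669, +0.735954, -0.209911; -0.741833, -0.667408, -0.065202; -0.188082, +0.113751, +0.975544]
β = atan2(√(R₁₃²+R₂₃²), R₃₃) = 0.221614; α = atan2(R₂₃, R₁₃) mod 2π = 3.442760; γ = atan2(R₃₂, −R₃₁) mod 2π = 0.543937
d^3_{1,2}(β=0.2216) via the finite sum:
c=cos(0.221614/2)=0.993867, s=sin(0.221614/2)=0.110580; N=√[24·2·120·1]=75.894664
Admissible k: 1..2 (factorial args all ≥0)
  k=1: (−1)^0·75.8947/(24)·0.9939^5·0.1106^1 = +0.339094
  k=2: (−1)^1·75.8947/(12)·0.9939^3·0.1106^3 = -0.008396
d^3_{1,2}(0.2216) = +0.339094 -0.008396 = +0.330698

d=0.3307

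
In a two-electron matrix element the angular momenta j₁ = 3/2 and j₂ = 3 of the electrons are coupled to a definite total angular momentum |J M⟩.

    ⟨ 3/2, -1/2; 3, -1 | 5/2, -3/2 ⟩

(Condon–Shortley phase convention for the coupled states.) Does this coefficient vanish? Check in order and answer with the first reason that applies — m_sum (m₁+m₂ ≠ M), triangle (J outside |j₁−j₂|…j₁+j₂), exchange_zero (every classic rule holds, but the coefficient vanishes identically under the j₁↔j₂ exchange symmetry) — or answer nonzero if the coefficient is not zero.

nonzero

m-sum: m₁+m₂ = -1/2+(-1) = -3/2, M = -3/2  ✓
triangle: |j₁−j₂| = 3/2 ≤ J = 5/2 ≤ j₁+j₂ = 9/2  ✓
exchange: j₁≠j₂ or m₁≠m₂ — the exchange symmetry imposes no constraint here
value check: CG = −√(7/20) = -0.591608 ≠ 0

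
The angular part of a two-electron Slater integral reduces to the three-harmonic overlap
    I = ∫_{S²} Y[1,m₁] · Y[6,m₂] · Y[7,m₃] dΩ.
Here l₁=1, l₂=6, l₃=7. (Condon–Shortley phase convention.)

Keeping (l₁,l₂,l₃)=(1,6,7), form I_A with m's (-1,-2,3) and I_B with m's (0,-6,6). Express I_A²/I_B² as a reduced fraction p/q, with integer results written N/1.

Same 1,6,7: normalisation and zero-m 3j drop out of the ratio.
A: Δ: 0! 2! 12! / 15! → 1/1365; sum: t=0:+1/1935360 = 1/1935360; 3j²(1 6 7; -1 -2 3) = Δ·Π!·Σ² = 3/91  (sign +1)
B: Δ: 0! 2! 12! / 15! → 1/1365; sum: t=0:+1/479001600 = 1/479001600; 3j²(1 6 7; 0 -6 6) = Δ·Π!·Σ² = 1/105  (sign -1)
I_A²/I_B² = (3/91)/(1/105) = 45/13

45/13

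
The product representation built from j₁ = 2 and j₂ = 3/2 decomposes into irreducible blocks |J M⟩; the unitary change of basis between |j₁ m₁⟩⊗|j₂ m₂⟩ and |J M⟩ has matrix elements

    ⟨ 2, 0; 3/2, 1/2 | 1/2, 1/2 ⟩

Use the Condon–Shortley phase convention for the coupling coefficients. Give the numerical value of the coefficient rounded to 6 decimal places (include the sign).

triangle: 3!×1!×0!/5! = 6/120
(j±m)!: 2!×2!×2!×1!×1!×0! = 8
prefactor² = (2J+1)×Δ×N² = 4/5
  k=2: +1/(2!×1!×0!×0!×1!×0!) = 1/2
Σ = 1/2  ⇒  CG² = 4/5×(1/2)² = 1/5
CG = +√(1/5) = +0.447214

+√(1/5) = +0.447214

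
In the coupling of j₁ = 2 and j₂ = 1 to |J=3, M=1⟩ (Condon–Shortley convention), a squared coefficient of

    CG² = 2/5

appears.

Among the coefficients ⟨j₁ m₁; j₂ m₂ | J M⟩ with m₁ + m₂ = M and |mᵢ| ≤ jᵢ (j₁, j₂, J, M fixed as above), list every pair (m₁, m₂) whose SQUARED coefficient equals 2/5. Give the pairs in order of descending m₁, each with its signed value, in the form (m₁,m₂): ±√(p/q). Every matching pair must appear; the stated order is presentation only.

Admissible pairs with m₁+m₂ = M = 1: (0,1), (1,0), (2,-1)
  (m₁,m₂)=(2,-1): CG² = 1/15, CG = +√(1/15)
  (m₁,m₂)=(1,0): CG² = 8/15, CG = +√(8/15)
  (m₁,m₂)=(0,1): CG² = 2/5, CG = +√(2/5)   ← matches the target
Pairs with CG² = 2/5: (0,1): +√(2/5)

(0,1): +√(2/5)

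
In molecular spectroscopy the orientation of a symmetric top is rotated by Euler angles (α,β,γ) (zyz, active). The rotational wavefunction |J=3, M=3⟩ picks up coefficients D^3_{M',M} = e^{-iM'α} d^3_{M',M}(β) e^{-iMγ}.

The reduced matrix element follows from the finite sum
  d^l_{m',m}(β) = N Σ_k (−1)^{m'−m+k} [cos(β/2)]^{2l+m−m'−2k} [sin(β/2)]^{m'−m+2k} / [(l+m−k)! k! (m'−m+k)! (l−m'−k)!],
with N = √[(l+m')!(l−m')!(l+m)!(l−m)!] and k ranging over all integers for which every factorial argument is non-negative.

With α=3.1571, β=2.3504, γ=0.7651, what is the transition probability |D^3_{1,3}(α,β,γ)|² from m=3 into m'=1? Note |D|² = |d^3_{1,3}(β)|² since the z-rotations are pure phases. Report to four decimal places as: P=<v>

P=0.0053

First d^3_{1,3}(β=2.3504), then the phase factors e^{-i(1)α} and e^{-i(3)γ}:
With c≡cos(β/2)=0.385359 and s≡sin(β/2)=0.922767, N=[24·2·720·1]^{1/2}=185.903201
The bounds max(0,m−m')=2 and min(l+m,l−m')=2 give 1 term
  k=2: (−1)^0·185.9032/(48)·0.3854^4·0.9228^2 = +0.072726
d^3_{1,3}(2.3504) = +0.072726
|D^3_{1,3}|² = |d^3_{1,3}(β)|² = (+0.072726)² = 0.005289 (the z-rotation phases have unit modulus)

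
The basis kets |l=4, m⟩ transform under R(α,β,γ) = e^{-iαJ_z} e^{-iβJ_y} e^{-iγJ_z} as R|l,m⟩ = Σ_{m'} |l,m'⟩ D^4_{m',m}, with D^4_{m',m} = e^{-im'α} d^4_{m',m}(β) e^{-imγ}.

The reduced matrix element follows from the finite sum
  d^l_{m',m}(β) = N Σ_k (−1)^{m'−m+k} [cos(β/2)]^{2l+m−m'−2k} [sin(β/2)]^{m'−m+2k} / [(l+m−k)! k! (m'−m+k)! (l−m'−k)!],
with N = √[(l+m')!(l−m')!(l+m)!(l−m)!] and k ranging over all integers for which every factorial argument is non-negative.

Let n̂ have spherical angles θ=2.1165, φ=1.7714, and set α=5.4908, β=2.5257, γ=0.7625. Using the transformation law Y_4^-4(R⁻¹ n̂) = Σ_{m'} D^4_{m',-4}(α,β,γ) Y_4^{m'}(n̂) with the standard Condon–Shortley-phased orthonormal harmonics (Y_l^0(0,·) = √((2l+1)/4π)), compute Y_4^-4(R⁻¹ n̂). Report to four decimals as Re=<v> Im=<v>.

Need the full column D^4_{m',-4} for m'=−4..4 at α=5.4908, β=2.5257, γ=0.7625.
cos(β/2)=0.303102, sin(β/2)=0.952958
d^4_{-4,-4}: single k=0 term ⇒ +0.000071;  D = +0.000071-0.000008i
d^4_{-3,-4}: single k=0 term ⇒ -0.000633;  D = -0.000495-0.000395i
d^4_{-2,-4}: single k=0 term ⇒ +0.003726;  D = +0.000393+0.003705i
d^4_{-1,-4}: single k=0 term ⇒ -0.016568;  D = +0.010505-0.012811i
d^4_{0,-4}: single k=0 term ⇒ +0.058237;  D = -0.057993+0.005327i
d^4_{1,-4}: single k=0 term ⇒ -0.163768;  D = +0.125173+0.105602i
d^4_{2,-4}: single k=0 term ⇒ +0.364083;  D = -0.028231-0.362986i
d^4_{3,-4}: single k=0 term ⇒ -0.611858;  D = -0.401037+0.462103i
d^4_{4,-4}: single k=0 term ⇒ +0.680127;  D = +0.678750-0.043257i
Y_4^{m'}(θ=2.1165,φ=1.7714) and Σ D·Y over m':
  (+0.0001-0.0000i)·(+0.1642-0.1699i)  (-0.0005-0.0004i)·(-0.2297-0.3344i)  (+0.0004+0.0037i)·(-0.1993+0.0845i)  (+0.0105-0.0128i)·(-0.0466-0.2292i)  (-0.0580+0.0053i)·(-0.2689+0.0000i)  (+0.1252+0.1056i)·(+0.0466-0.2292i)  (-0.0282-0.3630i)·(-0.1993-0.0845i)  (-0.4010+0.4621i)·(+0.2297-0.3344i)  (+0.6788-0.0433i)·(+0.1642+0.1699i)
Y_4^-4(R⁻¹ n̂) = +0.197949+0.395692i

Re=0.1979 Im=0.3957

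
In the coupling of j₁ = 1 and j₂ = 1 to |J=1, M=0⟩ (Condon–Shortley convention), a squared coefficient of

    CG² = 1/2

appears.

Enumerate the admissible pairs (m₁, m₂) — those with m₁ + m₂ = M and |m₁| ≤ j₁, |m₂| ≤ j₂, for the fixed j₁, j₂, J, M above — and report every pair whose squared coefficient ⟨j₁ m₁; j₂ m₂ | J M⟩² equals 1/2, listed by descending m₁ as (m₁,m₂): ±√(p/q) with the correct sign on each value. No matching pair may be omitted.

(1,-1): +√(1/2); (-1,1): −√(1/2)

Admissible pairs with m₁+m₂ = M = 0: (-1,1), (0,0), (1,-1)
  (m₁,m₂)=(1,-1): CG² = 1/2, CG = +√(1/2)   ← matches the target
  (m₁,m₂)=(0,0): CG² = 0/1, CG = 0
  (m₁,m₂)=(-1,1): CG² = 1/2, CG = −√(1/2)   ← matches the target
Pairs with CG² = 1/2: (1,-1): +√(1/2); (-1,1): −√(1/2)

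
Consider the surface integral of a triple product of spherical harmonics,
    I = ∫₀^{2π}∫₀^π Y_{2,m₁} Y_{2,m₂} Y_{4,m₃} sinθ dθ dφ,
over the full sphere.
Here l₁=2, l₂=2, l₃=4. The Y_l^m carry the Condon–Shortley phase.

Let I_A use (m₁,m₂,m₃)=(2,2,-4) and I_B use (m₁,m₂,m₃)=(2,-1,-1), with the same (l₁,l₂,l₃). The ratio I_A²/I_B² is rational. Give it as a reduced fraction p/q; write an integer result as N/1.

l's match ⇒ only the (l;m) 3-j factors differ between A and B.
A: triangle coeff Δ(2,2,4) = 1/630; Σ_t [0,0]: t=0:+1/576 = 1/576; (3j)²=1/9 [(2 2 4; 2 2 -4)], sign=+1
B: triangle coeff Δ(2,2,4) = 1/630; Σ_t [0,0]: t=0:+1/144 = 1/144; (3j)²=1/126 [(2 2 4; 2 -1 -1)], sign=-1
I_A²/I_B² = (1/9)/(1/126) = 14/1

14/1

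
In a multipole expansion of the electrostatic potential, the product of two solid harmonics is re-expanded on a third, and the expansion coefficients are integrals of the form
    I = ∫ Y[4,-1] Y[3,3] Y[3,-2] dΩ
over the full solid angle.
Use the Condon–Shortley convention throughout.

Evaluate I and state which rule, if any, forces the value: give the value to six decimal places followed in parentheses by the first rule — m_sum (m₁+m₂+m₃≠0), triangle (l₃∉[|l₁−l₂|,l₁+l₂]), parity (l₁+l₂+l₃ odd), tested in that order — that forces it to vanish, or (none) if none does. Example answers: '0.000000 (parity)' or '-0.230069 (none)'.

Rules hold: Σm=0, L=10 even, 1≤3≤7.
N = 9·7·7 = 441
Δ = 4!·4!·2!/11! = 1/34650
Racah Σ t=1..3: t=1:−1/72 t=2:+1/16 t=3:−1/72 = 5/144
⇒ 3j(4 3 3; 0 0 0)² = 2/77, sgn -1
Racah Σ t=4..4: t=4:+1/288 = 1/288
⇒ 3j(4 3 3; -1 3 -2)² = 5/231, sgn -1
4πI² = N·(3j₀)²·(3jₘ)² = 30/121
I = +1·√(0.247934/4π) = 0.14046335
No selection rule forces the value: the integral is nonzero (none).

0.140463 (none)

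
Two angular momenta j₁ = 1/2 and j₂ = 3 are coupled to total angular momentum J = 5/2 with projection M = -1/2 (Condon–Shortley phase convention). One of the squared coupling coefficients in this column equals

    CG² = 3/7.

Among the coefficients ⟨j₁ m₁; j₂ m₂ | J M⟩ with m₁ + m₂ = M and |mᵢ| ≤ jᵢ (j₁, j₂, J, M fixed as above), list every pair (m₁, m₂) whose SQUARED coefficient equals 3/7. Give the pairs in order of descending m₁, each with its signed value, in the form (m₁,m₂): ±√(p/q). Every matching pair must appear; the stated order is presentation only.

Admissible pairs with m₁+m₂ = M = -1/2: (-1/2,0), (1/2,-1)
  (m₁,m₂)=(1/2,-1): CG² = 4/7, CG = +√(4/7)
  (m₁,m₂)=(-1/2,0): CG² = 3/7, CG = −√(3/7)   ← matches the target
Pairs with CG² = 3/7: (-1/2,0): −√(3/7)

(-1/2,0): −√(3/7)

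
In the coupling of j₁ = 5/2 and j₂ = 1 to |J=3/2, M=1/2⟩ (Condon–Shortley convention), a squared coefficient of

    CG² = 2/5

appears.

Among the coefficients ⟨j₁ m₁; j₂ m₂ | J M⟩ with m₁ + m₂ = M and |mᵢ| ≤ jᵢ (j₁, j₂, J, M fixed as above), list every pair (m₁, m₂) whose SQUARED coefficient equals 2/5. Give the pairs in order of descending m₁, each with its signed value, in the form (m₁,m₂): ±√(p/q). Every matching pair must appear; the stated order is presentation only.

Admissible pairs with m₁+m₂ = M = 1/2: (-1/2,1), (1/2,0), (3/2,-1)
  (m₁,m₂)=(3/2,-1): CG² = 2/5, CG = +√(2/5)   ← matches the target
  (m₁,m₂)=(1/2,0): CG² = 2/5, CG = −√(2/5)   ← matches the target
  (m₁,m₂)=(-1/2,1): CG² = 1/5, CG = +√(1/5)
Pairs with CG² = 2/5: (3/2,-1): +√(2/5); (1/2,0): −√(2/5)

(3/2,-1): +√(2/5); (1/2,0): −√(2/5)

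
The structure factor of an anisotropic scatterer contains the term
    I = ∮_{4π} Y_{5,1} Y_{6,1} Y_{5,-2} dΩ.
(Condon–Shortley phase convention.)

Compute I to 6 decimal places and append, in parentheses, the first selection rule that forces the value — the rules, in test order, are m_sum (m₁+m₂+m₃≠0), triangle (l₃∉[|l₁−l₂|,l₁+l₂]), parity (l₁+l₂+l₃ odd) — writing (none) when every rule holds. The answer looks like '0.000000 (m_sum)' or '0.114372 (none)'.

0.120248 (none)

Checks pass: Σm=0; 16 even; l₃=5∈[1,11].
(2·5+1)(2·6+1)(2·5+1) = 1573
Δ: 6! 4! 6! / 17! → 1/28588560
sum: t=1:−1/345600 t=2:+1/13824 t=3:−1/5184 t=4:+1/13824 t=5:−1/345600 = -7/129600
3j²(5 6 5; 0 0 0) = Δ·Π!·Σ² = 80/7293  (sign +1)
sum: t=1:−1/518400 t=2:+1/23040 t=3:−1/10368 t=4:+1/41472 = -1/32400
3j²(5 6 5; 1 1 -2) = Δ·Π!·Σ² = 128/12155  (sign +1)
combine: 4πI² = 1573·80/7293·128/12155 = 2048/11271
take √, sign +1: I = 0.12024827
No selection rule forces the value: the integral is nonzero (none).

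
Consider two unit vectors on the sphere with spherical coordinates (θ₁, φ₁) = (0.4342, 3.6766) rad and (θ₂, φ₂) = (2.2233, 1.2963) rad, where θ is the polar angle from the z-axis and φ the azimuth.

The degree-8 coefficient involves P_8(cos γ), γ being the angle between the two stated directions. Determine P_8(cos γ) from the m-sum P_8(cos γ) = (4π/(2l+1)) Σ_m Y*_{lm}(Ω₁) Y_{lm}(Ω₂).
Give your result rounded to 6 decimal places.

Summing Y*_{l m}(θ₁,φ₁)·Y_{l m}(θ₂,φ₂) over m ∈ [−8, 8]; prefactor 4π/(2·8+1) = 0.739198:
  [-8]  conj(Y_{8,-8})(Ω₁) = (-0.000212, -0.000459) ; Y_{8,-8}(Ω₂) = (-0.047923, 0.066398) ; Δ = (0.000041, 0.000008)
  [-7]  conj(Y_{8,-7})(Ω₁) = (0.003591, 0.002475) ; Y_{8,-7}(Ω₂) = (0.235064, 0.085986) ; Δ = (0.000631, 0.000891)
  [-6]  conj(Y_{8,-6})(Ω₁) = (-0.023616, -0.001619) ; Y_{8,-6}(Ω₂) = (0.032657, -0.427841) ; Δ = (-0.001464, 0.010051)
  [-5]  conj(Y_{8,-5})(Ω₁) = (0.081128, -0.040859) ; Y_{8,-5}(Ω₂) = (-0.387843, 0.077939) ; Δ = (-0.028280, 0.022170)
  [-4]  conj(Y_{8,-4})(Ω₁) = (-0.134948, 0.210893) ; Y_{8,-4}(Ω₂) = (0.015296, 0.029904) ; Δ = (-0.008371, -0.000810)
  [-3]  conj(Y_{8,-3})(Ω₁) = (0.016188, -0.472797) ; Y_{8,-3}(Ω₂) = (-0.250697, 0.232291) ; Δ = (0.105768, 0.122289)
  [-2]  conj(Y_{8,-2})(Ω₁) = (0.247130, 0.451529) ; Y_{8,-2}(Ω₂) = (0.191861, 0.117365) ; Δ = (-0.005579, 0.115635)
  [-1]  conj(Y_{8,-1})(Ω₁) = (-0.061367, -0.036370) ; Y_{8,-1}(Ω₂) = (-0.067683, 0.240346) ; Δ = (0.012895, -0.012288)
  [+0]  conj(Y_{8,0})(Ω₁) = (-0.471277, -0.000000) ; Y_{8,0}(Ω₂) = (0.266740, 0.000000) ; Δ = (-0.125708, -0.000000)
  [+1]  conj(Y_{8,1})(Ω₁) = (0.061367, -0.036370) ; Y_{8,1}(Ω₂) = (0.067683, 0.240346) ; Δ = (0.012895, 0.012288)
  [+2]  conj(Y_{8,2})(Ω₁) = (0.247130, -0.451529) ; Y_{8,2}(Ω₂) = (0.191861, -0.117365) ; Δ = (-0.005579, -0.115635)
  [+3]  conj(Y_{8,3})(Ω₁) = (-0.016188, -0.472797) ; Y_{8,3}(Ω₂) = (0.250697, 0.232291) ; Δ = (0.105768, -0.122289)
  [+4]  conj(Y_{8,4})(Ω₁) = (-0.134948, -0.210893) ; Y_{8,4}(Ω₂) = (0.015296, -0.029904) ; Δ = (-0.008371, 0.000810)
  [+5]  conj(Y_{8,5})(Ω₁) = (-0.081128, -0.040859) ; Y_{8,5}(Ω₂) = (0.387843, 0.077939) ; Δ = (-0.028280, -0.022170)
  [+6]  conj(Y_{8,6})(Ω₁) = (-0.023616, 0.001619) ; Y_{8,6}(Ω₂) = (0.032657, 0.427841) ; Δ = (-0.001464, -0.010051)
  [+7]  conj(Y_{8,7})(Ω₁) = (-0.003591, 0.002475) ; Y_{8,7}(Ω₂) = (-0.235064, 0.085986) ; Δ = (0.000631, -0.000891)
  [+8]  conj(Y_{8,8})(Ω₁) = (-0.000212, 0.000459) ; Y_{8,8}(Ω₂) = (-0.047923, -0.066398) ; Δ = (0.000041, -0.000008)
Accumulated sum (0.025573, 0.000000); after 4π/(2l+1) scaling, (0.018904, 0.000000) ⇒ P_8 = 0.018904

0.018904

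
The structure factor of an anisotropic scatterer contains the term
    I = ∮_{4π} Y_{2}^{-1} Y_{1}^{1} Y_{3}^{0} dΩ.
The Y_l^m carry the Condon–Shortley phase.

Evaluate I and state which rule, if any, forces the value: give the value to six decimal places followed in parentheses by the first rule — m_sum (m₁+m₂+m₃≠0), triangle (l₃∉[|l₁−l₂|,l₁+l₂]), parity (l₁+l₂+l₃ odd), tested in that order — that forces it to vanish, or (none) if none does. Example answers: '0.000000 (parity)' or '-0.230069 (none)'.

0.143048 (none)

m-sum 0 ✓  L=6 even ✓  1≤3≤3 ✓
Π(2lᵢ+1) = 5×3×7 = 105
triangle coeff Δ(2,1,3) = 1/105
Σ_t [0,0]: t=0:+1/4 = 1/4
(3j)²=3/35 [(2 1 3; 0 0 0)], sign=-1
Σ_t [0,0]: t=0:+1/12 = 1/12
(3j)²=1/35 [(2 1 3; -1 1 0)], sign=-1
⇒ 4πI² = 9/35
I = (+1)√(9/35/(4π)) = 0.14304817
No selection rule forces the value: the integral is nonzero (none).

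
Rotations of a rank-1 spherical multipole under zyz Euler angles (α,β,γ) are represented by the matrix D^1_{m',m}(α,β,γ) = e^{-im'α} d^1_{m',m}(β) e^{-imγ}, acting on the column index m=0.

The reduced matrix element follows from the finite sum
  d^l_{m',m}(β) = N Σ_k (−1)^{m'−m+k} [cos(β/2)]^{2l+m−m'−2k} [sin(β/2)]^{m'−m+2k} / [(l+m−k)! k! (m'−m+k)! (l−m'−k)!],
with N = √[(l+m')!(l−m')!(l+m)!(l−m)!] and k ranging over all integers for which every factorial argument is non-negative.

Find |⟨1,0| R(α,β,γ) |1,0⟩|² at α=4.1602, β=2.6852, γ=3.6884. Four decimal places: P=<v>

P=0.8058

Split into d^1_{0,0}(β=2.6852) × two z-phases.
With c≡cos(β/2)=0.226221 and s≡sin(β/2)=0.974076, N=[1·1·1·1]^{1/2}=1.000000
k: max(0,(0)−(0))=0 … min(1+(0),1−(0))=1
  k=0: (−1)^0·1.0000/(1)·0.2262^2·0.9741^0 = +0.051176
  k=1: (−1)^1·1.0000/(1)·0.2262^0·0.9741^2 = -0.948824
d^1_{0,0}(2.6852) = +0.051176 -0.948824 = -0.897648
|D^1_{0,0}|² = |d^1_{0,0}(β)|² = (-0.897648)² = 0.805772 (the z-rotation phases have unit modulus)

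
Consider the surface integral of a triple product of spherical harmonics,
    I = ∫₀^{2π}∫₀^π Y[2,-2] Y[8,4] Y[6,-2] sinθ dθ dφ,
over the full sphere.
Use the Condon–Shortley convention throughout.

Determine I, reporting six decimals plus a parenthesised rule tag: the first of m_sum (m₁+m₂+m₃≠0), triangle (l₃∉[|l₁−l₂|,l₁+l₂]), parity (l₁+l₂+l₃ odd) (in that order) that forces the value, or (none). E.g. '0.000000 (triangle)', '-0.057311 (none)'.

Rules hold: Σm=0, L=16 even, 6≤6≤10.
N = 5·17·13 = 1105
Δ = 4!·0!·12!/17! = 1/30940
Racah Σ t=2..2: t=2:+1/2073600 = 1/2073600
⇒ 3j(2 8 6; 0 0 0)² = 28/1105, sgn +1
Racah Σ t=4..4: t=4:+1/23224320 = 1/23224320
⇒ 3j(2 8 6; -2 4 -2)² = 99/6188, sgn +1
4πI² = N·(3j₀)²·(3jₘ)² = 99/221
I = +1·√(0.447964/4π) = 0.18880632
No selection rule forces the value: the integral is nonzero (none).

0.188806 (none)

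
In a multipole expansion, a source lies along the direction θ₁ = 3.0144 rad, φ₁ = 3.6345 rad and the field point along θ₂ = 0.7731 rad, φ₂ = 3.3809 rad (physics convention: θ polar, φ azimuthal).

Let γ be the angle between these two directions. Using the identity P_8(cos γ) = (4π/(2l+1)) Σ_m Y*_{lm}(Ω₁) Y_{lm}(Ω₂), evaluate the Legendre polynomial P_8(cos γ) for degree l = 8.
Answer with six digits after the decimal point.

0.264959

Addition theorem: P_8(cos γ) = (4π/17) Σ_m Y*_{lm}(Ω₁) Y_{lm}(Ω₂), m = −8…8:
  m=-8: Y*=-0.00000 - 0.00000j  Y=-0.00983 - 0.02746j  product -0.00000 + 0.00000j
  m=-7: Y*=-0.00000 - 0.00000j  Y=0.01245 + 0.11890j  product 0.00000 - 0.00000j
  m=-6: Y*=-0.00002 + 0.00000j  Y=0.03927 - 0.28922j  product 0.00000 + 0.00001j
  m=-5: Y*=-0.00024 + 0.00020j  Y=-0.16556 + 0.42153j  product -0.00004 - 0.00013j
  m=-4: Y*=-0.00131 + 0.00309j  Y=0.21958 - 0.31179j  product 0.00068 + 0.00109j
  m=-3: Y*=0.00247 + 0.02672j  Y=0.01351 - 0.01180j  product 0.00035 + 0.00033j
  m=-2: Y*=0.08380 + 0.12653j  Y=-0.33480 + 0.17371j  product -0.05004 - 0.02781j
  m=-1: Y*=0.47688 + 0.25615j  Y=0.16263 - 0.03968j  product 0.08772 + 0.02274j
  m=+0: Y*=0.84807 + 0.00000j  Y=0.33147 + 0.00000j  product 0.28111 + 0.00000j
  m=+1: Y*=-0.47688 + 0.25615j  Y=-0.16263 - 0.03968j  product 0.08772 - 0.02274j
  m=+2: Y*=0.08380 - 0.12653j  Y=-0.33480 - 0.17371j  product -0.05004 + 0.02781j
  m=+3: Y*=-0.00247 + 0.02672j  Y=-0.01351 - 0.01180j  product 0.00035 - 0.00033j
  m=+4: Y*=-0.00131 - 0.00309j  Y=0.21958 + 0.31179j  product 0.00068 - 0.00109j
  m=+5: Y*=0.00024 + 0.00020j  Y=0.16556 + 0.42153j  product -0.00004 + 0.00013j
  m=+6: Y*=-0.00002 - 0.00000j  Y=0.03927 + 0.28922j  product 0.00000 - 0.00001j
  m=+7: Y*=0.00000 - 0.00000j  Y=-0.01245 + 0.11890j  product 0.00000 + 0.00000j
  m=+8: Y*=-0.00000 + 0.00000j  Y=-0.00983 + 0.02746j  product -0.00000 - 0.00000j
Σ over m = 0.35844 + 0.00000j; ×(4π/17) → 0.26496 + 0.00000j. Real part: 0.264959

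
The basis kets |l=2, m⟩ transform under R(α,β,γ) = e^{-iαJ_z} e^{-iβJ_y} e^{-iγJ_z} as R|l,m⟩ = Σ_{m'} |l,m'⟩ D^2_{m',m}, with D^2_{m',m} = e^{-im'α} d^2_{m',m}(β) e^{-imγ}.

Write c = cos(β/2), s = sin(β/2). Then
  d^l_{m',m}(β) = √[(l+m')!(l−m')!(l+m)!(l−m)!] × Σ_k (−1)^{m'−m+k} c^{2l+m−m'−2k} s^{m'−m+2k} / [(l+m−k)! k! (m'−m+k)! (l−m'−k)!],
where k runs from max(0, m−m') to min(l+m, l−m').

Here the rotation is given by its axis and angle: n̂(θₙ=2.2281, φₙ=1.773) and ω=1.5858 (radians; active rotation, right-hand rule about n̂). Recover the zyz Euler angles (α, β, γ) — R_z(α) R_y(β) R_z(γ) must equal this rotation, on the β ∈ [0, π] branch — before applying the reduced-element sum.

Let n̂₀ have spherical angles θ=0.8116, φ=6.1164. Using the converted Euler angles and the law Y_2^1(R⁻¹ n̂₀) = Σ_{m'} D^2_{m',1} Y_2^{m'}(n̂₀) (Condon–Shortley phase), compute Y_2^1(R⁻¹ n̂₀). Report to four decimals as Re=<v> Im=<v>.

Axis–angle → zyz. n̂ = (sinθₙcosφₙ, sinθₙsinφₙ, cosθₙ) = (-0.158984, +0.775514, -0.610985), ω = 1.5858.
R = I cosω + sinω [n̂]ₓ + (1−cosω) n̂n̂ᵀ gives
  R = [+0.010652, +0.485771, +0.874021; -0.736060, +0.595442, -0.321969; -0.676832, -0.639902, +0.363900]
β = atan2(√(R₁₃²+R₂₃²), R₃₃) = 1.198345; α = atan2(R₂₃, R₁₃) mod 2π = 5.930234; γ = atan2(R₃₂, −R₃₁) mod 2π = 5.525826
Need the full column D^2_{m',1} for m'=−2..2 at α=5.9302, β=1.1983, γ=5.5258.
cos(β/2)=0.825803, sin(β/2)=0.563959
d^2_{-2,1}: single k=3 term ⇒ +0.296244;  D = +0.295852+0.015237i
d^2_{-1,1}: k∈[2..3] ⇒ +0.650683 -0.101156 = +0.549527;  D = +0.505200+0.216225i
d^2_{0,1}: k∈[1..2] ⇒ +0.777951 -0.362823 = +0.415127;  D = +0.301653+0.285194i
d^2_{1,1}: k∈[0..1] ⇒ +0.465056 -0.650683 = -0.185627;  D = -0.082490-0.166292i
d^2_{2,1}: single k=0 term ⇒ -0.635194;  D = -0.068173-0.631525i
Y_2^{m'}(θ=0.8116,φ=6.1164) and Σ D·Y over m':
  (+0.2959+0.0152i)·(+0.1921+0.0665i)  (+0.5052+0.2162i)·(+0.3804+0.0640i)  (+0.3017+0.2852i)·(+0.1329+0.0000i)  (-0.0825-0.1663i)·(-0.3804+0.0640i)  (-0.0682-0.6315i)·(+0.1921-0.0665i)
Y_2^1(R⁻¹ n̂) = +0.261133+0.116350i

Re=0.2611 Im=0.1163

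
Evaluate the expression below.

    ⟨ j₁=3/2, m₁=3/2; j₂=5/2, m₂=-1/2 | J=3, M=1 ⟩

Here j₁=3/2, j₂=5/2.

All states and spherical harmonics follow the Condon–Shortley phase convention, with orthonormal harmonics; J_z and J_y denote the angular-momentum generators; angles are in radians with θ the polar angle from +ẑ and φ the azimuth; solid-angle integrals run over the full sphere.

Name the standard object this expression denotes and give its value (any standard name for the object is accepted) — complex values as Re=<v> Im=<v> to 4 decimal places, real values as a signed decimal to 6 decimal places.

This is a Clebsch–Gordan (vector-coupling) coefficient.
√[7·1!2!4!/8! · 3!0!2!3!4!2!] = √(144/5)
  +(−1)^0/∏(0,1,0,2,2,2)! = 1/8  (running 1/8)
⟨..|..⟩ = √(144/5)·(1/8) = +0.670820

Clebsch–Gordan coefficient, +√(9/20) ≈ +0.670820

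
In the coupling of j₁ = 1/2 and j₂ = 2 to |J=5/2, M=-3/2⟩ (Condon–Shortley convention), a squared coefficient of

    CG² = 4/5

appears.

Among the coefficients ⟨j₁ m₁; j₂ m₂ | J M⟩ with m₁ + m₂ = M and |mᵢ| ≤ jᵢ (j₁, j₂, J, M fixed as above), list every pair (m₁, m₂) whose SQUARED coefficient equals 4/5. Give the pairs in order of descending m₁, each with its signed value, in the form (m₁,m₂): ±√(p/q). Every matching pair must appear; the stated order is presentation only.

(-1/2,-1): +√(4/5)

Admissible pairs with m₁+m₂ = M = -3/2: (-1/2,-1), (1/2,-2)
  (m₁,m₂)=(1/2,-2): CG² = 1/5, CG = +√(1/5)
  (m₁,m₂)=(-1/2,-1): CG² = 4/5, CG = +√(4/5)   ← matches the target
Pairs with CG² = 4/5: (-1/2,-1): +√(4/5)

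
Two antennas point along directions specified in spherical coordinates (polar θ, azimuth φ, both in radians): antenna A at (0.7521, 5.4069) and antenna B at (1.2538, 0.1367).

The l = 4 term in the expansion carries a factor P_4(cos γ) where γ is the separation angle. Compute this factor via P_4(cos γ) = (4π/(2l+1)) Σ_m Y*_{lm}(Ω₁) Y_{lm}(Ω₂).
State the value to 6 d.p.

-0.382823

Expand P_4 via completeness: Σ_{m} conj(Y_{4,m}) at Ω₁ times Y_{4,m} at Ω₂ —
  term(m=-4) = (-0.021332, 0.027460)   from Y*(Ω₁)=(-0.090098, 0.034279), Y(Ω₂)=(0.308118, -0.187555)
  term(m=-3) = (-0.097035, -0.009994)   from Y*(Ω₁)=(-0.253968, -0.142973), Y(Ω₂)=(0.306949, -0.133446)
  term(m=-2) = (0.018120, 0.037021)   from Y*(Ω₁)=(-0.077135, -0.419662), Y(Ω₂)=(-0.093010, 0.026082)
  term(m=-1) = (-0.029764, 0.047706)   from Y*(Ω₁)=(0.110710, -0.132914), Y(Ω₂)=(-0.322025, 0.044297)
  term(m=+0) = (-0.014157, -0.000000)   from Y*(Ω₁)=(-0.322105, -0.000000), Y(Ω₂)=(0.043951, 0.000000)
  term(m=+1) = (-0.029764, -0.047706)   from Y*(Ω₁)=(-0.110710, -0.132914), Y(Ω₂)=(0.322025, 0.044297)
  term(m=+2) = (0.018120, -0.037021)   from Y*(Ω₁)=(-0.077135, 0.419662), Y(Ω₂)=(-0.093010, -0.026082)
  term(m=+3) = (-0.097035, 0.009994)   from Y*(Ω₁)=(0.253968, -0.142973), Y(Ω₂)=(-0.306949, -0.133446)
  term(m=+4) = (-0.021332, -0.027460)   from Y*(Ω₁)=(-0.090098, -0.034279), Y(Ω₂)=(0.308118, 0.187555)
Accumulated sum (-0.274177, 0.000000); after 4π/(2l+1) scaling, (-0.382823, 0.000000) ⇒ P_4 = -0.382823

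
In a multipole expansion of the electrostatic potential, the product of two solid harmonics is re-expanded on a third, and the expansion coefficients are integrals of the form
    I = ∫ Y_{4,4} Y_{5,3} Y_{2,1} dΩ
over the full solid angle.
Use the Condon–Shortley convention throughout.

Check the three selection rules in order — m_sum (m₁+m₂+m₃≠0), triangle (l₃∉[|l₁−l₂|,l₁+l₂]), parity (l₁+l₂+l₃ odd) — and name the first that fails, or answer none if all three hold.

azimuthal sum: 4 + 3 + 1 = 8  ✗
1 ≤ 2 ≤ 9 (triangle on l)
L = 4 + 5 + 2 = 11 (odd)

m_sum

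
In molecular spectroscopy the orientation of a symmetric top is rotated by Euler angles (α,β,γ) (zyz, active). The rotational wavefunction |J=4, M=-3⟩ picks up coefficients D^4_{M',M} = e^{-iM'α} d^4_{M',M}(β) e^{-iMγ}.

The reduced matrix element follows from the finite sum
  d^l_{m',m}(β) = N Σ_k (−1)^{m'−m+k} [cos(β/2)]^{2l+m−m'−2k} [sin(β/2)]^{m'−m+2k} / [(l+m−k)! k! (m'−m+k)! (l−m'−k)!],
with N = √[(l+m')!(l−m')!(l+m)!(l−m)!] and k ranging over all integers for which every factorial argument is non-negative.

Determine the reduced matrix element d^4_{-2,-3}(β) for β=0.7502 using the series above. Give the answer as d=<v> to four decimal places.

d^4_{-2,-3}(β=0.7502) via the finite sum:
With c≡cos(β/2)=0.930471 and s≡sin(β/2)=0.366366, N=[2·720·1·5040]^{1/2}=2693.993318
Admissible k: 0..1 (factorial args all ≥0)
  k=0: (−1)^1·2693.9933/(720)·0.9305^7·0.3664^1 = -0.827749
  k=1: (−1)^2·2693.9933/(240)·0.9305^5·0.3664^3 = +0.384985
d^4_{-2,-3}(0.7502) = -0.827749 +0.384985 = -0.442764

d=-0.4428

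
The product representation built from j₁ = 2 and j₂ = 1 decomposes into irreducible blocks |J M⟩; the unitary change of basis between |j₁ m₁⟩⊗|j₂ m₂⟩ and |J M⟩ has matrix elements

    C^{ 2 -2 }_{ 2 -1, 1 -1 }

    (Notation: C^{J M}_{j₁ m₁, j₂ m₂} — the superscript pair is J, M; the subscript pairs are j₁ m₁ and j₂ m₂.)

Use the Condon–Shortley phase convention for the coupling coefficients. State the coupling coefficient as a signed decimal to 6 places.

triangle: 1!·3!·1!/6! = 6/720
(j±m)!: 1!·3!·0!·2!·0!·4! = 288
prefactor² = (2J+1)·Δ·N² = 12
  k=0: +1/(0!·1!·3!·0!·0!·1!) = 1/6
Σ = 1/6  ⇒  CG² = 12·(1/6)² = 1/3
CG = +√(1/3) = +0.577350

+0.577350  (= +√(1/3))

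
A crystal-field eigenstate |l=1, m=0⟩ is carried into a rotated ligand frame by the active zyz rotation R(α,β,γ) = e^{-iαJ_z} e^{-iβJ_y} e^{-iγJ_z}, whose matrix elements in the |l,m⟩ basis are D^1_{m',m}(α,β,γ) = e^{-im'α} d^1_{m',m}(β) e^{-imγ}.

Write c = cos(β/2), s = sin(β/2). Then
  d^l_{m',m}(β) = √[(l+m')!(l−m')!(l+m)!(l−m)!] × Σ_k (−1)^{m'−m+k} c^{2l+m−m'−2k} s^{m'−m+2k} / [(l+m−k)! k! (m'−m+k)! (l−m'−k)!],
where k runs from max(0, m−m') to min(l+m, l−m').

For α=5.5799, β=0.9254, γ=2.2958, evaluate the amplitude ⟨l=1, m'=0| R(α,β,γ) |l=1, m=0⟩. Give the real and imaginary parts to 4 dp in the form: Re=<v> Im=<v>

Re=0.6015 Im=0.0000

D^1_{0,0}(5.5799,0.9254,2.2958) = e^{-i·0·5.5799}·d^1_{0,0}(0.9254)·e^{-i·0·2.2958}. Compute d first:
Half-angle: c=0.894851, s=0.446366. N=√(1·1·1·1)=1.000000
The bounds max(0,m−m')=0 and min(l+m,l−m')=1 give 2 terms
  k=0: (−1)^0·1.0000/(1)·0.8949^2·0.4464^0 = +0.800758
  k=1: (−1)^1·1.0000/(1)·0.8949^0·0.4464^2 = -0.199242
d^1_{0,0}(0.9254) = +0.800758 -0.199242 = +0.601515
Phases: e^{-i·(0)·5.5799}=+1.000000+0.000000i, e^{-i·(0)·2.2958}=+1.000000+0.000000i ⇒ D=+0.601515+0.000000i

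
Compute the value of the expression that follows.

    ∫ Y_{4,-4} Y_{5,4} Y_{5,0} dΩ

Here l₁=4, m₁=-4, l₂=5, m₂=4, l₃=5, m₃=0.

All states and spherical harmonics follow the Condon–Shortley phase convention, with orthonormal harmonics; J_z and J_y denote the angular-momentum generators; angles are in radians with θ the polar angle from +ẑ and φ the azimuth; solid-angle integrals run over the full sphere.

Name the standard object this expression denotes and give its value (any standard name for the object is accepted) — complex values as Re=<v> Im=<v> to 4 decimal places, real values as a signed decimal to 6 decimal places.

This is a Gaunt coefficient — the integral of a triple product of spherical harmonics over the sphere.
m-sum 0 ✓  L=14 even ✓  1≤5≤9 ✓
Π(2lᵢ+1) = 9×11×11 = 1089
triangle coeff Δ(4,5,5) = 1/3153150
Σ_t [0,4]: t=0:+1/69120 t=1:−1/1728 t=2:+1/576 t=3:−1/1728 t=4:+1/69120 = 7/11520
(3j)²=2/143 [(4 5 5; 0 0 0)], sign=-1
Σ_t [4,4]: t=4:+1/69120 = 1/69120
(3j)²=2/143 [(4 5 5; -4 4 0)], sign=-1
⇒ 4πI² = 36/169
I = (+1)√(36/169/(4π)) = 0.13019760

Gaunt coefficient, +0.130198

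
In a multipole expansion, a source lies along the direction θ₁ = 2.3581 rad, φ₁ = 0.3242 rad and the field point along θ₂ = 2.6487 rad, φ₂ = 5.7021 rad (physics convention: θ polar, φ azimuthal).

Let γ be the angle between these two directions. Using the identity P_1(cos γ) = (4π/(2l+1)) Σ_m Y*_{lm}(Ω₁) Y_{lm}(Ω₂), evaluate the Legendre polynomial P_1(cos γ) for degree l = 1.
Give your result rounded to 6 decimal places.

0.830324

Expand P_1 via completeness: Σ_{m} conj(Y_{1,m}) at Ω₁ times Y_{1,m} at Ω₂ —
  term(m=-1) = (0.024613, 0.031356)   from Y*(Ω₁)=(0.231133, 0.077674), Y(Ω₂)=(0.136647, 0.089739)
  term(m=+0) = (0.148999, 0.000000)   from Y*(Ω₁)=(-0.346152, -0.000000), Y(Ω₂)=(-0.430443, 0.000000)
  term(m=+1) = (0.024613, -0.031356)   from Y*(Ω₁)=(-0.231133, 0.077674), Y(Ω₂)=(-0.136647, 0.089739)
Total Σ_m = (0.198225, 0.000000). Multiply by 4.188790: (0.830324, 0.000000). P_1(cos γ) = 0.830324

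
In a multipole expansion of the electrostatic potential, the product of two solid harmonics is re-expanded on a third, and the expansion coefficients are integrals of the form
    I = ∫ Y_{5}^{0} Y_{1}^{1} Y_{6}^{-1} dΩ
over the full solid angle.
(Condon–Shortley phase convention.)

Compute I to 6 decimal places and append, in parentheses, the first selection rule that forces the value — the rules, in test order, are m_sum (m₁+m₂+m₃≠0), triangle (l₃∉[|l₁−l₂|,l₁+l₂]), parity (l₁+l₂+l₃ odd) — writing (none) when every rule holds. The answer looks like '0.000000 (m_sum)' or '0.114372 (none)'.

Checks pass: Σm=0; 12 even; l₃=6∈[4,6].
(2·5+1)(2·1+1)(2·6+1) = 429
Δ: 0! 10! 2! / 13! → 1/858
sum: t=0:+1/14400 = 1/14400
3j²(5 1 6; 0 0 0) = Δ·Π!·Σ² = 6/143  (sign +1)
sum: t=0:+1/28800 = 1/28800
3j²(5 1 6; 0 1 -1) = Δ·Π!·Σ² = 7/286  (sign -1)
combine: 4πI² = 429·6/143·7/286 = 63/143
take √, sign -1: I = -0.18723944
No selection rule forces the value: the integral is nonzero (none).

-0.187239 (none)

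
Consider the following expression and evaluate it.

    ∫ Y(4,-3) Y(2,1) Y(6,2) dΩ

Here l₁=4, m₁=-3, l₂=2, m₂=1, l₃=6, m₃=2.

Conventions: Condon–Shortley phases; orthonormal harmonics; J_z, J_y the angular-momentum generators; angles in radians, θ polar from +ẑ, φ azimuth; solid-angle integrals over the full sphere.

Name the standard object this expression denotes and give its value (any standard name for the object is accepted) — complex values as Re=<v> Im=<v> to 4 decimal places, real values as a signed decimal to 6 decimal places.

Gaunt coefficient, +0.089969

This is a Gaunt coefficient — the integral of a triple product of spherical harmonics over the sphere.
Checks pass: Σm=0; 12 even; l₃=6∈[2,6].
(2·4+1)(2·2+1)(2·6+1) = 585
Δ: 0! 8! 4! / 13! → 1/6435
sum: t=0:+1/2304 = 1/2304
3j²(4 2 6; 0 0 0) = Δ·Π!·Σ² = 5/143  (sign +1)
sum: t=0:+1/30240 = 1/30240
3j²(4 2 6; -3 1 2) = Δ·Π!·Σ² = 32/6435  (sign +1)
combine: 4πI² = 585·5/143·32/6435 = 160/1573
take √, sign +1: I = 0.08996855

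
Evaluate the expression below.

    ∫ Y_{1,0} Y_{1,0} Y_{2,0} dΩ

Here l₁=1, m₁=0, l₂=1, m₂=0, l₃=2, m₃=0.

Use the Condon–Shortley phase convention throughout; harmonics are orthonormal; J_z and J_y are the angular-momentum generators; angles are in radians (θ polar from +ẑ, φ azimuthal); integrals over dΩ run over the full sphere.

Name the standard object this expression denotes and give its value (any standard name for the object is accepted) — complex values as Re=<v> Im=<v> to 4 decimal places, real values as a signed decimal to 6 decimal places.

Gaunt coefficient, +0.252313

This is a Gaunt coefficient — the integral of a triple product of spherical harmonics over the sphere.
Rules hold: Σm=0, L=4 even, 0≤2≤2.
N = 3·3·5 = 45
Δ = 0!·2!·2!/5! = 1/30
Racah Σ t=0..0: t=0:+1/1 = 1/1
⇒ 3j(1 1 2; 0 0 0)² = 2/15, sgn +1
(m-triple is (0,0,0) — same symbol as above.)
4πI² = N·(3j₀)²·(3jₘ)² = 4/5
I = +1·√(0.8/4π) = 0.25231325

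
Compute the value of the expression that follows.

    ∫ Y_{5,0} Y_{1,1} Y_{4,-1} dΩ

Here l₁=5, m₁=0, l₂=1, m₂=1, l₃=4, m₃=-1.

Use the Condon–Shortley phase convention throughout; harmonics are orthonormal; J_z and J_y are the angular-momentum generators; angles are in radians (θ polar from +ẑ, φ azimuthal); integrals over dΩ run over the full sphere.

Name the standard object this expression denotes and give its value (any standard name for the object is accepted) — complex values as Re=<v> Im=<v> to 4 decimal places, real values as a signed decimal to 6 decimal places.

Gaunt coefficient, +0.155288

This is a Gaunt coefficient — the integral of a triple product of spherical harmonics over the sphere.
Checks pass: Σm=0; 10 even; l₃=4∈[4,6].
(2·5+1)(2·1+1)(2·4+1) = 297
Δ: 2! 8! 0! / 11! → 1/495
sum: t=1:−1/576 = -1/576
3j²(5 1 4; 0 0 0) = Δ·Π!·Σ² = 5/99  (sign -1)
sum: t=2:+1/1440 = 1/1440
3j²(5 1 4; 0 1 -1) = Δ·Π!·Σ² = 2/99  (sign -1)
combine: 4πI² = 297·5/99·2/99 = 10/33
take √, sign +1: I = 0.15528807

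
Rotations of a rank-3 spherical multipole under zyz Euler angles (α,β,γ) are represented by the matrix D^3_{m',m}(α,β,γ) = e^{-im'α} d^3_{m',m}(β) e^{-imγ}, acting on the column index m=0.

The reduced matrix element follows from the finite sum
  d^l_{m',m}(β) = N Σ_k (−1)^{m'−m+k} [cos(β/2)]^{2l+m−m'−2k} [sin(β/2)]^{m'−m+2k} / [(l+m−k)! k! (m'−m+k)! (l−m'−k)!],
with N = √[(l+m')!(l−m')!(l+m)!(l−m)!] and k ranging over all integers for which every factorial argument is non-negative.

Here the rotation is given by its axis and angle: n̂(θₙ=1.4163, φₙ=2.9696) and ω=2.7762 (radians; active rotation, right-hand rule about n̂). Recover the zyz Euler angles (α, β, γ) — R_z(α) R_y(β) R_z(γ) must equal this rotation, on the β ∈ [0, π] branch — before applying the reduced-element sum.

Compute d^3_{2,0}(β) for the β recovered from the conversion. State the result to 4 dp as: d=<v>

Axis–angle → zyz. n̂ = (sinθₙcosφₙ, sinθₙsinφₙ, cosθₙ) = (-0.973511, +0.169107, +0.153882), ω = 2.7762.
R = I cosω + sinω [n̂]ₓ + (1−cosω) n̂n̂ᵀ gives
  R = [+0.898897, -0.373372, -0.229298; -0.263403, -0.878677, +0.398178; -0.350148, -0.297524, -0.888187]
β = atan2(√(R₁₃²+R₂₃²), R₃₃) = 2.664181; α = atan2(R₂₃, R₁₃) mod 2π = 2.093282; γ = atan2(R₃₂, −R₃₁) mod 2π = 5.578860
d^3_{2,0}(β=2.6642) via the finite sum:
Half-angle: c=0.236445, s=0.971645. N=√(120·1·6·6)=65.726707
The bounds max(0,m−m')=0 and min(l+m,l−m')=1 give 2 terms
  k=0: (−1)^2·65.7267/(12)·0.2364^4·0.9716^2 = +0.016162
  k=1: (−1)^3·65.7267/(12)·0.2364^2·0.9716^4 = -0.272931
d^3_{2,0}(2.6642) = +0.016162 -0.272931 = -0.256769

d=-0.2568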